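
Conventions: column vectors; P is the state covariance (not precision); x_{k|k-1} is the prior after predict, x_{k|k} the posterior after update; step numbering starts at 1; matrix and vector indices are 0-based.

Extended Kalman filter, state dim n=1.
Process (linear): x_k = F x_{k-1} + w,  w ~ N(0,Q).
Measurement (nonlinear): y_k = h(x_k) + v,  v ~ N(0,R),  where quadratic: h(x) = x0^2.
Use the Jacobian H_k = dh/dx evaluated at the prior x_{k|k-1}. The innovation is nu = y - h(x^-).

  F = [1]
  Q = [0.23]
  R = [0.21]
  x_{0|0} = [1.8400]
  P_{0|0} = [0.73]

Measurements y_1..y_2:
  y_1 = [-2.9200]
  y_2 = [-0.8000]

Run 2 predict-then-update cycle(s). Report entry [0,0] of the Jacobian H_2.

H_jac[0,0] = 0.3075

step 1: x^-=[1.8400]  P^-=[0.9600]  H_jac=[3.6800]  S=[13.2107]  K=[0.2674]  nu=[-6.3056]  x^+=[0.1538]  P^+=[0.0153]
step 2: x^-=[0.1538]  P^-=[0.2453]  H_jac=[0.3075]  S=[0.2332]  K=[0.3234]  nu=[-0.8236]  x^+=[-0.1126]  P^+=[0.2209]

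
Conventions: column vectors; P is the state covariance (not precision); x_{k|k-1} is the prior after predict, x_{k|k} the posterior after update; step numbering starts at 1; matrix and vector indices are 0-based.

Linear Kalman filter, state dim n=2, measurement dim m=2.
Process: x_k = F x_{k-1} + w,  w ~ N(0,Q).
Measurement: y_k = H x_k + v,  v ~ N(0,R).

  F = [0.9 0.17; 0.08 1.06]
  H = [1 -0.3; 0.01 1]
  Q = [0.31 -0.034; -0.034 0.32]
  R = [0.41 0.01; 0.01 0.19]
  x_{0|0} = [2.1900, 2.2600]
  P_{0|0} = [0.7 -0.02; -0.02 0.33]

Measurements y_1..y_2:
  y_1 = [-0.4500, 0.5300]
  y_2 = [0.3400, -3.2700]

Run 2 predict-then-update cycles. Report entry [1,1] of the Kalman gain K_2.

K[1,1] = 0.7168

step 1: x^-=[2.3552, 2.5708]  P^-=[0.8804 0.0565; 0.0565 0.6919]  S=[1.3188 -0.1324; -0.1324 0.8831]  K=[0.6723 0.1748; -0.0364 0.7787]  nu=[-2.0340, -2.0644]  x^+=[0.6270, 1.0373]  P^+=[0.2885 0.0370; 0.0370 0.1472]
step 2: x^-=[0.7406, 1.1497]  P^-=[0.5593 0.0491; 0.0491 0.4935]  S=[0.9842 -0.0835; -0.0835 0.6846]  K=[0.5659 0.1490; -0.0397 0.7168]  nu=[-0.0557, -4.4271]  x^+=[0.0496, -2.0215]  P^+=[0.2430 0.0315; 0.0315 0.1355]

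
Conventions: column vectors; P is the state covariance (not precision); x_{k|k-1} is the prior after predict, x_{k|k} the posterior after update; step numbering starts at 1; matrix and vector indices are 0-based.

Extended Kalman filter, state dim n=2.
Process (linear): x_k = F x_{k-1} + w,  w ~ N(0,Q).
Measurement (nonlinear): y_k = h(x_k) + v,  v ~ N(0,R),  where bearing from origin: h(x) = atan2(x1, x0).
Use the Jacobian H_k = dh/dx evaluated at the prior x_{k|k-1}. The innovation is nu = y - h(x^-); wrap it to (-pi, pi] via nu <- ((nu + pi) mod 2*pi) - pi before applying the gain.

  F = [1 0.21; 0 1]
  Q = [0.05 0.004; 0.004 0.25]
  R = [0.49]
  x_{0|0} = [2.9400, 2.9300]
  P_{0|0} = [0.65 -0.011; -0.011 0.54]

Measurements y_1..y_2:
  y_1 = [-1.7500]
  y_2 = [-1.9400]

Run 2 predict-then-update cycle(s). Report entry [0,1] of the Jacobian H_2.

H_jac[0,1] = 0.1751

step 1: x^-=[3.5553, 2.9300]  P^-=[0.7192 0.1064; 0.1064 0.7900]  H_jac=[-0.1380 0.1675]  S=[0.5210]  K=[-0.1564; 0.2258]  nu=[-2.4393]  x^+=[3.9367, 2.3792]  P^+=[0.7065 0.1248; 0.1248 0.7634]
step 2: x^-=[4.4363, 2.3792]  P^-=[0.8425 0.2891; 0.2891 1.0134]  H_jac=[-0.0939 0.1751]  S=[0.5190]  K=[-0.0549; 0.2895]  nu=[-2.4323]  x^+=[4.5699, 1.6749]  P^+=[0.8410 0.2974; 0.2974 0.9699]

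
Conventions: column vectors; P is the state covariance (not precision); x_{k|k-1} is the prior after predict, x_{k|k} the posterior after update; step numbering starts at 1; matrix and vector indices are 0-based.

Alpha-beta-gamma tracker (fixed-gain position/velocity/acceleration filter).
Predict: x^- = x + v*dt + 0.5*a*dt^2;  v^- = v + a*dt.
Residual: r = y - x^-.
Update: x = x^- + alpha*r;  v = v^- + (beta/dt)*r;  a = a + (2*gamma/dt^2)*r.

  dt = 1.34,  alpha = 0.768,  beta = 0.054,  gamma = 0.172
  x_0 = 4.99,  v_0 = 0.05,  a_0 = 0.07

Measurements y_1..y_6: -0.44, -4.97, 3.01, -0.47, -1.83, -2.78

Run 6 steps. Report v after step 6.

step 1: x_pred=5.1198  r=-5.5598  x^+=0.8499  v^+=-0.0803  a^+=-0.9952
step 2: x_pred=-0.1511  r=-4.8189  x^+=-3.8520  v^+=-1.6080  a^+=-1.9184
step 3: x_pred=-7.7290  r=10.7390  x^+=0.5186  v^+=-3.7458  a^+=0.1390
step 4: x_pred=-4.3760  r=3.9060  x^+=-1.3762  v^+=-3.4021  a^+=0.8873
step 5: x_pred=-5.1384  r=3.3084  x^+=-2.5975  v^+=-2.0798  a^+=1.5211
step 6: x_pred=-4.0188  r=1.2388  x^+=-3.0674  v^+=0.0085  a^+=1.7585

v_post = 0.0085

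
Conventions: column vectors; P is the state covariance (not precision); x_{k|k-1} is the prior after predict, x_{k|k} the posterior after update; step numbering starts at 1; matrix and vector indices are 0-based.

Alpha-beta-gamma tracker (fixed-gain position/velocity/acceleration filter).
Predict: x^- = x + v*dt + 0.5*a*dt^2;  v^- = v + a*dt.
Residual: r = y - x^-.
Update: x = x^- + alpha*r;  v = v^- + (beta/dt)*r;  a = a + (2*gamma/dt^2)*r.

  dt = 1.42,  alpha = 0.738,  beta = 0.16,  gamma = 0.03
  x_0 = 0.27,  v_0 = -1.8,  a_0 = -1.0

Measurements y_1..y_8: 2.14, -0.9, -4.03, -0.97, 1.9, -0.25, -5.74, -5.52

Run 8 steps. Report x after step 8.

x_post = -6.3665

step 1: x_pred=-3.2942  r=5.4342  x^+=0.7162  v^+=-2.6077  a^+=-0.8383
step 2: x_pred=-3.8319  r=2.9319  x^+=-1.6681  v^+=-3.4677  a^+=-0.7511
step 3: x_pred=-7.3495  r=3.3195  x^+=-4.8997  v^+=-4.1602  a^+=-0.6523
step 4: x_pred=-11.4648  r=10.4948  x^+=-3.7196  v^+=-3.9039  a^+=-0.3400
step 5: x_pred=-9.6060  r=11.5060  x^+=-1.1146  v^+=-3.0903  a^+=0.0024
step 6: x_pred=-5.5004  r=5.2504  x^+=-1.6256  v^+=-2.4953  a^+=0.1586
step 7: x_pred=-5.0090  r=-0.7310  x^+=-5.5485  v^+=-2.3525  a^+=0.1369
step 8: x_pred=-8.7510  r=3.2310  x^+=-6.3665  v^+=-1.7941  a^+=0.2330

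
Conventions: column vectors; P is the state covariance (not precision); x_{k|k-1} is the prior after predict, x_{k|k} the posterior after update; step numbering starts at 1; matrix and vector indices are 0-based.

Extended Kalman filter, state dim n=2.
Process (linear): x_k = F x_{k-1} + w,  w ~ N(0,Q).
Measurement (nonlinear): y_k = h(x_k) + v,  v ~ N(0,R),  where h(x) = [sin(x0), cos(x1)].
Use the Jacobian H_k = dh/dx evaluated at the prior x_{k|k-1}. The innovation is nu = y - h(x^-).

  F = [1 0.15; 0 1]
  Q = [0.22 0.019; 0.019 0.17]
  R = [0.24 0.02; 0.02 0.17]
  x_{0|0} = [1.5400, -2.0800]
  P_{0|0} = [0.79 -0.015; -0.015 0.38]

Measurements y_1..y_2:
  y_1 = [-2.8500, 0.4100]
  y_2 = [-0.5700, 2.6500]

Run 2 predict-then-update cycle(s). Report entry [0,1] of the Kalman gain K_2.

K[0,1] = 0.0767

step 1: x^-=[1.2280, -2.0800]  P^-=[1.0141 0.0610; 0.0610 0.5500]  H_jac=[0.3361 0.0000; 0.0000 0.8731]  S=[0.3546 0.0379; 0.0379 0.5893]  K=[0.9582 0.0287; -0.0295 0.8168]  nu=[-3.7918, 0.8975]  x^+=[-2.3796, -1.2351]  P^+=[0.6859 0.0275; 0.0275 0.1584]
step 2: x^-=[-2.5649, -1.2351]  P^-=[0.9177 0.0703; 0.0703 0.3284]  H_jac=[-0.8383 0.0000; 0.0000 0.9442]  S=[0.8849 -0.0356; -0.0356 0.4627]  K=[-0.8663 0.0767; -0.0397 0.6669]  nu=[-0.0247, 2.3206]  x^+=[-2.3654, 0.3136]  P^+=[0.2462 -0.0045; -0.0045 0.1192]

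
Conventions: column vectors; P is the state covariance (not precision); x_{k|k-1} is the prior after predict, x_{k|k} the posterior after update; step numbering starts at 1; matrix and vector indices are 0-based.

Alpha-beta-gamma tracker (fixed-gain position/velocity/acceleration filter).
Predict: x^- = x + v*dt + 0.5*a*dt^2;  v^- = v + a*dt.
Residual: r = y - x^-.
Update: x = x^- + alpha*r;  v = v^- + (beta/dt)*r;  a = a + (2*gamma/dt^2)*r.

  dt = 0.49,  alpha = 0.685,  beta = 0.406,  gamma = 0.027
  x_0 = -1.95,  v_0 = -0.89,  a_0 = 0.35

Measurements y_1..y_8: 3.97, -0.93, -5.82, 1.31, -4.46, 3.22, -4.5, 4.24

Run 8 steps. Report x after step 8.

x_post = 1.9795

step 1: x_pred=-2.3441  r=6.3141  x^+=1.9811  v^+=4.5132  a^+=1.7701
step 2: x_pred=4.4050  r=-5.3350  x^+=0.7505  v^+=0.9601  a^+=0.5702
step 3: x_pred=1.2894  r=-7.1094  x^+=-3.5805  v^+=-4.6512  a^+=-1.0288
step 4: x_pred=-5.9831  r=7.2931  x^+=-0.9873  v^+=0.8876  a^+=0.6115
step 5: x_pred=-0.4790  r=-3.9810  x^+=-3.2060  v^+=-2.1113  a^+=-0.2838
step 6: x_pred=-4.2746  r=7.4946  x^+=0.8592  v^+=3.9594  a^+=1.4017
step 7: x_pred=2.9676  r=-7.4676  x^+=-2.1477  v^+=-1.5412  a^+=-0.2778
step 8: x_pred=-2.9362  r=7.1762  x^+=1.9795  v^+=4.2687  a^+=1.3362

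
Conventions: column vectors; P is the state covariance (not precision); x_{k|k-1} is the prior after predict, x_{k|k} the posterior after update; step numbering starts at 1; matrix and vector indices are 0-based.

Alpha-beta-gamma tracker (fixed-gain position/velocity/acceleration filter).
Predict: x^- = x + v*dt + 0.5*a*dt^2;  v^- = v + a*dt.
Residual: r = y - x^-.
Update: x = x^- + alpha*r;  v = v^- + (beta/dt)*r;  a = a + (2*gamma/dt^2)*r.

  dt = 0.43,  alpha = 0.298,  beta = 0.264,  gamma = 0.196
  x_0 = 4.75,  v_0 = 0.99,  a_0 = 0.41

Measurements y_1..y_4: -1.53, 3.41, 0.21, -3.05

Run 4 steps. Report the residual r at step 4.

resid = 2.7084

step 1: x_pred=5.2136  r=-6.7436  x^+=3.2040  v^+=-2.9740  a^+=-13.8869
step 2: x_pred=0.6414  r=2.7686  x^+=1.4664  v^+=-7.2455  a^+=-8.0172
step 3: x_pred=-2.3903  r=2.6003  x^+=-1.6154  v^+=-9.0964  a^+=-2.5043
step 4: x_pred=-5.7584  r=2.7084  x^+=-4.9513  v^+=-8.5104  a^+=3.2377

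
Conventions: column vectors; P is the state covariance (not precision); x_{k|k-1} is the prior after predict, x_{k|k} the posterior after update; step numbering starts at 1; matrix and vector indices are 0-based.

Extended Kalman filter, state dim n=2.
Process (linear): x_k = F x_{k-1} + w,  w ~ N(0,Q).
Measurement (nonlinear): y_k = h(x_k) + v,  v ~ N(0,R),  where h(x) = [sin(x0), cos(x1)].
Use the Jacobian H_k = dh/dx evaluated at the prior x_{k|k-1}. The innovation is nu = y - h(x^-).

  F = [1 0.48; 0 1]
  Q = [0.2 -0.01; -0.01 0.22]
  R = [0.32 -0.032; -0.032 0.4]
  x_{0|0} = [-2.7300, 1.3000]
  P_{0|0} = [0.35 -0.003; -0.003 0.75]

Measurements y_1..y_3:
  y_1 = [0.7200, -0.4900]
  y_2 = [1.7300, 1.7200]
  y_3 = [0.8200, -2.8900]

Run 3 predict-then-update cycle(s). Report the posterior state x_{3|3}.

step 1: x^-=[-2.1060, 1.3000]  P^-=[0.7199 0.3470; 0.3470 0.9700]  H_jac=[-0.5100 0.0000; 0.0000 -0.9636]  S=[0.5073 0.1385; 0.1385 1.3006]  K=[-0.6732 -0.1854; -0.1572 -0.7019]  nu=[1.5802, -0.7575]  x^+=[-3.0294, 1.5833]  P^+=[0.4108 0.0546; 0.0546 0.2862]
step 2: x^-=[-2.2694, 1.5833]  P^-=[0.7291 0.1820; 0.1820 0.5062]  H_jac=[-0.6431 0.0000; 0.0000 -0.9999]  S=[0.6216 0.0850; 0.0850 0.9061]  K=[-0.7364 -0.1317; -0.1133 -0.5479]  nu=[2.4958, 1.7325]  x^+=[-4.3354, 0.3511]  P^+=[0.3598 0.0291; 0.0291 0.2156]
step 3: x^-=[-4.1668, 0.3511]  P^-=[0.6375 0.1226; 0.1226 0.4356]  H_jac=[-0.5189 0.0000; 0.0000 -0.3440]  S=[0.4916 -0.0101; -0.0101 0.4515]  K=[-0.6750 -0.1085; -0.1363 -0.3349]  nu=[-0.0348, -3.8290]  x^+=[-3.7278, 1.6381]  P^+=[0.4096 0.0634; 0.0634 0.3767]

x_post = [-3.7278, 1.6381]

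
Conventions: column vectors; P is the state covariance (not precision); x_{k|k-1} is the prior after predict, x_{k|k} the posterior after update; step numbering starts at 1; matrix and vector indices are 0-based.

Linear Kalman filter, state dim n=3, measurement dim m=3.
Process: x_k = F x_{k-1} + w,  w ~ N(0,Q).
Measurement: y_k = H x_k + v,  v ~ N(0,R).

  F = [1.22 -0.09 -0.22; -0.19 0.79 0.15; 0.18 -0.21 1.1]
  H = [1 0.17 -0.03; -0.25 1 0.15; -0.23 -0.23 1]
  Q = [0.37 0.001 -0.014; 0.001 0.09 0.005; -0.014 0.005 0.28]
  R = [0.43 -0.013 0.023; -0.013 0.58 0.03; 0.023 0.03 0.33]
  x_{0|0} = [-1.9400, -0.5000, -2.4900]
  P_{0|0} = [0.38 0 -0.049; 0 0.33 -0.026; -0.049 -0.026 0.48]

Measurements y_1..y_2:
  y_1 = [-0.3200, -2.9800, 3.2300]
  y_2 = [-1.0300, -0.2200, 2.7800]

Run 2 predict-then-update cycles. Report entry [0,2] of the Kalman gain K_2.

K[0,2] = -0.0194

step 1: x^-=[-1.7740, -0.3999, -2.9832]  P^-=[0.9868 -0.1325 -0.1029; -0.1325 0.3171 0.0036; -0.1029 0.0036 0.8803]  S=[1.3878 -0.3529 -0.3101; -0.3529 1.0536 0.2015; -0.3101 0.2015 1.3109]  K=[0.6478 -0.1476 -0.0525; 0.0152 0.3534 -0.0804; 0.0749 0.0444 0.6998]  nu=[1.4325, -2.5761, 5.7132]  x^+=[-0.7657, -1.7476, 1.0078]  P^+=[0.2862 -0.0318 0.0517; -0.0318 0.1912 0.0211; 0.0517 0.0211 0.2507]
step 2: x^-=[-0.9986, -1.0839, 1.3378]  P^-=[0.7898 -0.1107 0.0666; -0.1107 0.2369 0.0073; 0.0666 0.0073 0.6142]  S=[1.1854 -0.2685 -0.0881; -0.2685 0.9327 0.1203; -0.0881 0.1203 0.9528]  K=[0.6155 -0.1400 -0.0194; 0.0024 0.2932 -0.0596; 0.0966 0.0352 0.6313]  nu=[0.1930, 0.4136, 0.9632]  x^+=[-0.9564, -1.0195, 1.9791]  P^+=[0.2730 -0.0304 0.0594; -0.0304 0.1579 0.0185; 0.0594 0.0185 0.2295]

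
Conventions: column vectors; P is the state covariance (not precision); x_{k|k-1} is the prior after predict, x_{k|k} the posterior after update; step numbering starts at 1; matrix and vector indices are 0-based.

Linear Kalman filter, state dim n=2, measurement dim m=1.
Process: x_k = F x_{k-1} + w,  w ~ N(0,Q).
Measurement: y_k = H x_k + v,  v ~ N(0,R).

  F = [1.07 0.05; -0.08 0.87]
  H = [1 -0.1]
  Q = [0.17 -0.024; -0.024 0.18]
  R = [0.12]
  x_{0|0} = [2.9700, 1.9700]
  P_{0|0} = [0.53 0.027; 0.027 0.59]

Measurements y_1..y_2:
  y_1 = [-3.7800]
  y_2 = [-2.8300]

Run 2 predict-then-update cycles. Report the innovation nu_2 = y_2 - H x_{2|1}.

innov = [0.1158]

step 1: x^-=[3.2764, 1.4763]  P^-=[0.7812 -0.0187; -0.0187 0.6262]  S=[0.9112]  K=[0.8594; -0.0892]  nu=[-6.9088]  x^+=[-2.6608, 2.0927]  P^+=[0.1082 0.0512; 0.0512 0.6190]
step 2: x^-=[-2.7425, 2.0335]  P^-=[0.3010 0.0411; 0.0411 0.6421]  S=[0.4192]  K=[0.7082; -0.0551]  nu=[0.1158]  x^+=[-2.6604, 2.0272]  P^+=[0.0907 0.0575; 0.0575 0.6408]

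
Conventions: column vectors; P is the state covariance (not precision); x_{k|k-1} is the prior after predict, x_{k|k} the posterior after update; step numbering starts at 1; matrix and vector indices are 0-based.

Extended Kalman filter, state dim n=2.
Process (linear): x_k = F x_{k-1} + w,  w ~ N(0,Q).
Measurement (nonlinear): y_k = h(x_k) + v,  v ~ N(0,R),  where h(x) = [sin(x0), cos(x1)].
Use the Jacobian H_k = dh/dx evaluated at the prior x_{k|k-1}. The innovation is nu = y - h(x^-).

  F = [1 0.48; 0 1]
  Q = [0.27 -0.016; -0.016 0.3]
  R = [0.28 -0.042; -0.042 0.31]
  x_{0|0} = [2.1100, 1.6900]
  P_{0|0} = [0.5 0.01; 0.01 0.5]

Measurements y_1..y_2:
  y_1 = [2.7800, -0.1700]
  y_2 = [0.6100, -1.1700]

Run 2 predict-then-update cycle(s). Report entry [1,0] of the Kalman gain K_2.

K[1,0] = -0.1057

step 1: x^-=[2.9212, 1.6900]  P^-=[0.8948 0.2340; 0.2340 0.8000]  H_jac=[-0.9758 0.0000; 0.0000 -0.9929]  S=[1.1320 0.1847; 0.1847 1.0987]  K=[-0.7576 -0.0841; -0.0861 -0.7085]  nu=[2.5614, -0.0511]  x^+=[0.9850, 1.5057]  P^+=[0.2138 -0.0058; -0.0058 0.2176]
step 2: x^-=[1.7077, 1.5057]  P^-=[0.5283 0.0826; 0.0826 0.5176]  H_jac=[-0.1365 0.0000; 0.0000 -0.9979]  S=[0.2898 -0.0307; -0.0307 0.8254]  K=[-0.2604 -0.1096; -0.1057 -0.6297]  nu=[-0.3806, -1.2351]  x^+=[1.9422, 2.3236]  P^+=[0.5005 0.0231; 0.0231 0.1912]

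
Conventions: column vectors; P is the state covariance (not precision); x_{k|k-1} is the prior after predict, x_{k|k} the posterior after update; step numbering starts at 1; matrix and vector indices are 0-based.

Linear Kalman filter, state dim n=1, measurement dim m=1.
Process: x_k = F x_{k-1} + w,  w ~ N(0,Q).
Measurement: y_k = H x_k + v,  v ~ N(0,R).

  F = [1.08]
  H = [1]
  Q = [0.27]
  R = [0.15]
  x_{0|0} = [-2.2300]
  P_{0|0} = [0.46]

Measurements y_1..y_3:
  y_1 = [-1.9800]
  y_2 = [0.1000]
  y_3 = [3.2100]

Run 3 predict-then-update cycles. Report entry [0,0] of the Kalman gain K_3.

step 1: x^-=[-2.4084]  P^-=[0.8065]  S=[0.9565]  K=[0.8432]  nu=[0.4284]  x^+=[-2.0472]  P^+=[0.1265]
step 2: x^-=[-2.2110]  P^-=[0.4175]  S=[0.5675]  K=[0.7357]  nu=[2.3110]  x^+=[-0.5108]  P^+=[0.1104]
step 3: x^-=[-0.5517]  P^-=[0.3987]  S=[0.5487]  K=[0.7266]  nu=[3.7617]  x^+=[2.1817]  P^+=[0.1090]

K[0,0] = 0.7266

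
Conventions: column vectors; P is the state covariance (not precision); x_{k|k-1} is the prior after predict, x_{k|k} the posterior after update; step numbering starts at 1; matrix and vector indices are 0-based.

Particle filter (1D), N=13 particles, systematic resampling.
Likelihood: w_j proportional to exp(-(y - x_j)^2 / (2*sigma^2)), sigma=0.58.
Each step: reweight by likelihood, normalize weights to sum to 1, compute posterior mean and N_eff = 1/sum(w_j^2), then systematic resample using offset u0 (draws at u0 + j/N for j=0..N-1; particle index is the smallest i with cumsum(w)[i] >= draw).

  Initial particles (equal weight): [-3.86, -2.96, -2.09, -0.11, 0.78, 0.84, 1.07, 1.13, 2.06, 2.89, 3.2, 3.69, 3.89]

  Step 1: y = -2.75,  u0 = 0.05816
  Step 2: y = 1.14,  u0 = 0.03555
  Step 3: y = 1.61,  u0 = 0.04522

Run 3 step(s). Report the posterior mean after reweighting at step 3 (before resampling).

step 1: w=[0.0989, 0.5781, 0.3230, 0.0000, 0.0000, 0.0000, 0.0000, 0.0000, 0.0000, 0.0000, 0.0000, 0.0000, 0.0000]  mean=-2.7679  Neff=2.2307  idx=[0, 1, 1, 1, 1, 1, 1, 1, 1, 2, 2, 2, 2]
step 2: w=[0.0000, 0.0000, 0.0000, 0.0000, 0.0000, 0.0000, 0.0000, 0.0000, 0.0000, 0.2500, 0.2500, 0.2500, 0.2500]  mean=-2.0901  Neff=4.0012  idx=[9, 9, 9, 10, 10, 10, 10, 11, 11, 11, 12, 12, 12]
step 3: w=[0.0769, 0.0769, 0.0769, 0.0769, 0.0769, 0.0769, 0.0769, 0.0769, 0.0769, 0.0769, 0.0769, 0.0769, 0.0769]  mean=-2.0900  Neff=13.0000  idx=[0, 1, 2, 3, 4, 5, 6, 7, 8, 9, 10, 11, 12]

post_mean = -2.0900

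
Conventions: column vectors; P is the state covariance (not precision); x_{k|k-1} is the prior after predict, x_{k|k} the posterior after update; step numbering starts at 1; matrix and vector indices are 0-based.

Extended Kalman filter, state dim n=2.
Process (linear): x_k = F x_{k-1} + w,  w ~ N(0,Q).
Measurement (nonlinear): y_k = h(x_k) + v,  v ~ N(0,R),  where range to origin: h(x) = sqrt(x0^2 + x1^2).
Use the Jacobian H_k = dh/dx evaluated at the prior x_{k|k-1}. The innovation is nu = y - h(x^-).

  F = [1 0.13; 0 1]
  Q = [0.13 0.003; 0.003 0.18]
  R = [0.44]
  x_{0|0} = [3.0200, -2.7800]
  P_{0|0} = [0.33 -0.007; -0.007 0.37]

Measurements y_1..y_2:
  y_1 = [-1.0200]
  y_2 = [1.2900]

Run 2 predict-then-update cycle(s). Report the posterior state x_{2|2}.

step 1: x^-=[2.6586, -2.7800]  P^-=[0.4644 0.0441; 0.0441 0.5500]  H_jac=[0.6912 -0.7227]  S=[0.9051]  K=[0.3194; -0.4055]  nu=[-4.8666]  x^+=[1.1040, -0.8066]  P^+=[0.3721 0.1613; 0.1613 0.4012]
step 2: x^-=[0.9991, -0.8066]  P^-=[0.5508 0.2165; 0.2165 0.5812]  H_jac=[0.7781 -0.6281]  S=[0.7912]  K=[0.3698; -0.2485]  nu=[0.0060]  x^+=[1.0013, -0.8080]  P^+=[0.4426 0.2892; 0.2892 0.5323]

x_post = [1.0013, -0.8080]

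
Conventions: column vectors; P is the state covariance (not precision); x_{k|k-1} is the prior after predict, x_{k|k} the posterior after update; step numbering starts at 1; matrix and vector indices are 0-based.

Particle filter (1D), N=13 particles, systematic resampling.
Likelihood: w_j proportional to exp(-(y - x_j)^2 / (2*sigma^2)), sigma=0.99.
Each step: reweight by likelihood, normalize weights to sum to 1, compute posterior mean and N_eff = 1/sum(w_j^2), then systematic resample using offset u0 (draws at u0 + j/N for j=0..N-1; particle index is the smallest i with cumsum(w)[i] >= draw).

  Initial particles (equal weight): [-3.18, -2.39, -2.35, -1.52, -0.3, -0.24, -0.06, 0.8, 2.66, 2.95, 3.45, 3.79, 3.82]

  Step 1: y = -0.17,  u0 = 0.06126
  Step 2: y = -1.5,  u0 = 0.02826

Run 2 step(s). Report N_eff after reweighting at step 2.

N_eff = 10.2197

step 1: w=[0.0023, 0.0193, 0.0211, 0.0939, 0.2360, 0.2374, 0.2366, 0.1473, 0.0040, 0.0017, 0.0003, 0.0001, 0.0001]  mean=-0.2528  Neff=5.0154  idx=[3, 4, 4, 4, 4, 5, 5, 5, 6, 6, 6, 7, 7]
step 2: w=[0.1841, 0.0883, 0.0883, 0.0883, 0.0883, 0.0819, 0.0819, 0.0819, 0.0639, 0.0639, 0.0639, 0.0124, 0.0124]  mean=-0.4366  Neff=10.2197  idx=[0, 0, 0, 1, 2, 3, 4, 5, 6, 7, 8, 9, 10]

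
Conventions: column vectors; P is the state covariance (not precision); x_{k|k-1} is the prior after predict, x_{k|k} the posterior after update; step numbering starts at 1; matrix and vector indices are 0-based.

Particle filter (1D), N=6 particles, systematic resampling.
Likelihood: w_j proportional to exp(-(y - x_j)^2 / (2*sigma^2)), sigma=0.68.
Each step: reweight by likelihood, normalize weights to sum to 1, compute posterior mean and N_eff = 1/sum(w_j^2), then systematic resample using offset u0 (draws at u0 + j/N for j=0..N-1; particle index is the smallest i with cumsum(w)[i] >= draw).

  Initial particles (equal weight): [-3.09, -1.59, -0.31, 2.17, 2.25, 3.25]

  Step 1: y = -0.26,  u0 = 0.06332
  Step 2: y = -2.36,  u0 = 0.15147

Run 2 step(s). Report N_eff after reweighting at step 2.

step 1: w=[0.0002, 0.1286, 0.8688, 0.0015, 0.0010, 0.0000]  mean=-0.4690  Neff=1.2965  idx=[1, 2, 2, 2, 2, 2]
step 2: w=[0.9084, 0.0183, 0.0183, 0.0183, 0.0183, 0.0183]  mean=-1.4727  Neff=1.2095  idx=[0, 0, 0, 0, 0, 5]

N_eff = 1.2095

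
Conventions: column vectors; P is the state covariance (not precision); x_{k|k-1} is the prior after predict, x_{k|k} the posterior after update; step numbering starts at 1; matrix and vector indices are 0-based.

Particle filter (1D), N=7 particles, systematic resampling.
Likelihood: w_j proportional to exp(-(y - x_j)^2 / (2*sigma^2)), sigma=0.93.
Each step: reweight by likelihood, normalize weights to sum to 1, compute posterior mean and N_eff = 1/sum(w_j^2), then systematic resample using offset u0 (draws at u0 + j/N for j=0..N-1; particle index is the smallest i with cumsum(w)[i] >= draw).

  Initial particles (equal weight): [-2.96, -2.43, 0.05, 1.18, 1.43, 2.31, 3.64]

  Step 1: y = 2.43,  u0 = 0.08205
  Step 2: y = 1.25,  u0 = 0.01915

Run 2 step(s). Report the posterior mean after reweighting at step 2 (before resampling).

step 1: w=[0.0000, 0.0000, 0.0156, 0.1671, 0.2314, 0.4090, 0.1769]  mean=2.1176  Neff=3.5678  idx=[3, 4, 4, 5, 5, 5, 6]
step 2: w=[0.2185, 0.2151, 0.2151, 0.1144, 0.1144, 0.1144, 0.0081]  mean=1.6953  Neff=5.5681  idx=[0, 0, 1, 2, 2, 3, 4]

post_mean = 1.6953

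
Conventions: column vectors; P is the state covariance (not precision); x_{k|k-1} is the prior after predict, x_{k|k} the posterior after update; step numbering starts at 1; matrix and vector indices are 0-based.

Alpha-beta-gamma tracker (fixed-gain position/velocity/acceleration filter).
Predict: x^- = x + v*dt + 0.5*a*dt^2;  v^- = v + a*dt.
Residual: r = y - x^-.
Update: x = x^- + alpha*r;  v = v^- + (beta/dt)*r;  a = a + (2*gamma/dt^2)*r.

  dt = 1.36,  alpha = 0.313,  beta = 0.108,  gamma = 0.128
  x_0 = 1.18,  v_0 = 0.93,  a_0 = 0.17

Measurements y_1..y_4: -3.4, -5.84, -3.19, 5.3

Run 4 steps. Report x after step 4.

step 1: x_pred=2.6020  r=-6.0020  x^+=0.7234  v^+=0.6846  a^+=-0.6607
step 2: x_pred=1.0434  r=-6.8834  x^+=-1.1111  v^+=-0.7606  a^+=-1.6134
step 3: x_pred=-3.6377  r=0.4477  x^+=-3.4976  v^+=-2.9194  a^+=-1.5515
step 4: x_pred=-8.9027  r=14.2027  x^+=-4.4573  v^+=-3.9015  a^+=0.4143

x_post = -4.4573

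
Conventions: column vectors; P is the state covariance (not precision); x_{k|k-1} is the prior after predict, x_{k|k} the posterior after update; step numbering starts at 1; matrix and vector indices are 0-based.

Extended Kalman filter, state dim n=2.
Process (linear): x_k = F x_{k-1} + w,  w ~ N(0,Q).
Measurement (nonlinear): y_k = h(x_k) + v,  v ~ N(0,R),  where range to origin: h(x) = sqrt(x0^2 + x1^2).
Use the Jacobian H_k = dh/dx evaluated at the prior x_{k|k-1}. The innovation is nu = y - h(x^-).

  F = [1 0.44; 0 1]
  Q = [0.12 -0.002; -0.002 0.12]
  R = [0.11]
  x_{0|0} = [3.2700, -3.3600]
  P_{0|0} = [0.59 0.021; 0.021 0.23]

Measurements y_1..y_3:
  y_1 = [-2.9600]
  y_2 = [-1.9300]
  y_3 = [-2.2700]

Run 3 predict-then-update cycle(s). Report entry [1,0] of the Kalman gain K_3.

step 1: x^-=[1.7916, -3.3600]  P^-=[0.7730 0.1202; 0.1202 0.3500]  H_jac=[0.4705 -0.8824]  S=[0.4538]  K=[0.5677; -0.5559]  nu=[-6.7678]  x^+=[-2.0505, 0.4022]  P^+=[0.6267 0.2634; 0.2634 0.2098]
step 2: x^-=[-1.8735, 0.4022]  P^-=[1.0192 0.3537; 0.3537 0.3298]  H_jac=[-0.9777 0.2099]  S=[0.9536]  K=[-0.9671; -0.2901]  nu=[-3.8462]  x^+=[1.8460, 1.5179]  P^+=[0.1273 0.0862; 0.0862 0.2495]
step 3: x^-=[2.5139, 1.5179]  P^-=[0.3715 0.1940; 0.1940 0.3695]  H_jac=[0.8561 0.5169]  S=[0.6526]  K=[0.6409; 0.5471]  nu=[-5.2066]  x^+=[-0.8230, -1.3308]  P^+=[0.1034 -0.0349; -0.0349 0.1742]

K[1,0] = 0.5471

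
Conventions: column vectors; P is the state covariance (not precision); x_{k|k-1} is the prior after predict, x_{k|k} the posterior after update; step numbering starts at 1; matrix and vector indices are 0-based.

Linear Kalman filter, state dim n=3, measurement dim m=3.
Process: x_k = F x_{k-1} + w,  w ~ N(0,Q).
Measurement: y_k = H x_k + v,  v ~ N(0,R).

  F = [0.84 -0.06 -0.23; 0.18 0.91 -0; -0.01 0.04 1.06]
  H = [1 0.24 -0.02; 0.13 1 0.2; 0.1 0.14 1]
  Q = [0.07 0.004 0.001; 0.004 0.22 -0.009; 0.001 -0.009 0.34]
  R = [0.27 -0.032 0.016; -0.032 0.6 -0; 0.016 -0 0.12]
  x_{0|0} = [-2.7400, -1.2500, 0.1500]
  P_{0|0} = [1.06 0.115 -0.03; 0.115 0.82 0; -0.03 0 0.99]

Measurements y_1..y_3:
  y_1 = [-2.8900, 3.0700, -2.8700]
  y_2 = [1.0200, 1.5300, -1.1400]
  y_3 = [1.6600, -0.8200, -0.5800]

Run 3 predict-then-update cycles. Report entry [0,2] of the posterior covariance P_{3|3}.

step 1: x^-=[-2.2611, -1.6307, 0.1364]  P^-=[0.8733 0.2074 -0.2741; 0.2074 0.9711 0.0130; -0.2741 0.0130 1.4543]  S=[1.3102 0.4689 -0.1296; 0.4689 1.6889 0.4349; -0.1296 0.4349 1.5567]  K=[0.7174 -0.0333 -0.0323; 0.1295 0.5665 -0.0385; -0.1222 -0.0442 0.9199]  nu=[-0.2348, 4.9674, -2.5520]  x^+=[-2.5125, 1.2509, -2.4019]  P^+=[0.2109 -0.0696 -0.0037; -0.0696 0.3538 -0.0451; -0.0037 -0.0451 0.1151]
step 2: x^-=[-1.6331, 0.6860, -2.4709]  P^-=[0.2334 -0.0263 -0.0321; -0.0263 0.4970 -0.0406; -0.0321 -0.0406 0.4663]  S=[0.5213 0.0812 0.0007; 0.0812 1.0949 0.1162; 0.0007 0.1162 0.5798]  K=[0.4421 -0.0333 -0.0154; 0.1116 0.4397 -0.0428; -0.0941 -0.0332 0.7956]  nu=[2.4391, 1.5504, 1.3981]  x^+=[-0.6280, 1.5800, -1.6396]  P^+=[0.1324 -0.0512 -0.0009; -0.0512 0.2742 -0.0366; -0.0009 -0.0366 0.0992]
step 3: x^-=[-0.2453, 1.3247, -1.6685]  P^-=[0.1742 -0.0218 -0.0248; -0.0218 0.4346 -0.0347; -0.0248 -0.0347 0.4488]  S=[0.4602 0.0648 0.0025; 0.0648 1.0347 0.1110; 0.0025 0.1110 0.5638]  K=[0.3718 -0.0257 -0.0151; 0.1237 0.4069 -0.0380; -0.0917 -0.0287 0.7891]  nu=[1.5539, -1.7792, 0.9275]  x^+=[0.3642, 0.7576, -1.0279]  P^+=[0.1109 -0.0415 -0.0011; -0.0415 0.2524 -0.0338; -0.0011 -0.0338 0.0981]

P_post[0,2] = -0.0011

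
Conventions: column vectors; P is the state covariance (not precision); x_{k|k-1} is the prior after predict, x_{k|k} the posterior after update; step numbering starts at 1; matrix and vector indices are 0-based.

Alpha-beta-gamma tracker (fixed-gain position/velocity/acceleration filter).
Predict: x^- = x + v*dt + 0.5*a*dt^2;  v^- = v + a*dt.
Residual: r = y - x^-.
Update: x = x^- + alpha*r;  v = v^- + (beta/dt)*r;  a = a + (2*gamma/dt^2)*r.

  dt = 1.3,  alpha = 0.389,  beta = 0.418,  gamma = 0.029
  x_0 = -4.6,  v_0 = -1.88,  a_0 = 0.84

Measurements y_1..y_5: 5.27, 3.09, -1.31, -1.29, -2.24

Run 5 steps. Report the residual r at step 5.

step 1: x_pred=-6.3342  r=11.6042  x^+=-1.8202  v^+=2.9432  a^+=1.2383
step 2: x_pred=3.0523  r=0.0377  x^+=3.0670  v^+=4.5650  a^+=1.2395
step 3: x_pred=10.0489  r=-11.3589  x^+=5.6303  v^+=2.5241  a^+=0.8497
step 4: x_pred=9.6297  r=-10.9197  x^+=5.3819  v^+=0.1176  a^+=0.4750
step 5: x_pred=5.9362  r=-8.1762  x^+=2.7557  v^+=-1.8939  a^+=0.1944

resid = -8.1762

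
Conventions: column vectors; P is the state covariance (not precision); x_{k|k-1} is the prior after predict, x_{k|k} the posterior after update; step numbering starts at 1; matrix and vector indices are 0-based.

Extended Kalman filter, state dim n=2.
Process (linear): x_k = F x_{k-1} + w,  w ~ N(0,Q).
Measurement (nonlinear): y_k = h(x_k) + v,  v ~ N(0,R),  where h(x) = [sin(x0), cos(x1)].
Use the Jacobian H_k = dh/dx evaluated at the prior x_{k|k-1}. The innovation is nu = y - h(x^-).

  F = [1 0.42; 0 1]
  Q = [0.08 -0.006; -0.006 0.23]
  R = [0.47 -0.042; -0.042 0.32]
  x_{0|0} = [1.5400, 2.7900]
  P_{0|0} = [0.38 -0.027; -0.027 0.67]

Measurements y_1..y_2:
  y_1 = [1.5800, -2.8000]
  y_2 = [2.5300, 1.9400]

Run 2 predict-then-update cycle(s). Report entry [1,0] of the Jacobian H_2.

step 1: x^-=[2.7118, 2.7900]  P^-=[0.5555 0.2484; 0.2484 0.9000]  H_jac=[-0.9091 0.0000; 0.0000 -0.3444]  S=[0.9291 0.0358; 0.0358 0.4267]  K=[-0.5376 -0.1554; -0.2158 -0.7082]  nu=[1.1633, -1.8612]  x^+=[2.3757, 3.8571]  P^+=[0.2708 0.0788; 0.0788 0.6318]
step 2: x^-=[3.9957, 3.8571]  P^-=[0.5284 0.3382; 0.3382 0.8618]  H_jac=[-0.6569 0.0000; 0.0000 0.6560]  S=[0.6980 -0.1877; -0.1877 0.6909]  K=[-0.4433 0.2007; -0.1059 0.7895]  nu=[3.2840, 2.6947]  x^+=[3.0805, 5.6368]  P^+=[0.3300 0.1263; 0.1263 0.3919]

H_jac[1,0] = 0.0000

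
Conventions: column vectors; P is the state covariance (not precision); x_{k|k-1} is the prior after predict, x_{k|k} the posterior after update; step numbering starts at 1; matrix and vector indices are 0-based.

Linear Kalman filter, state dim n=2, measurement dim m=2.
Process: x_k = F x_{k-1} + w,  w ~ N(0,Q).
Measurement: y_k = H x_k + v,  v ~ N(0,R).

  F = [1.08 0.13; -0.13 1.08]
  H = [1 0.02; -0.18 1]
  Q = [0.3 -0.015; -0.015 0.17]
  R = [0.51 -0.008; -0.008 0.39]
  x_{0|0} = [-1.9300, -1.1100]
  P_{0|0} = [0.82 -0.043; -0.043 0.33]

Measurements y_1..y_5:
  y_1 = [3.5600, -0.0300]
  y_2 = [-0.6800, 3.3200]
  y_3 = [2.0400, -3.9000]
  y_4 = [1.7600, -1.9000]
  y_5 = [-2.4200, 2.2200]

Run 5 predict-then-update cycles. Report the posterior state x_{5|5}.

x_post = [-0.8419, 0.1326]

step 1: x^-=[-2.2287, -0.9479]  P^-=[1.2500 -0.1332; -0.1332 0.5808]  S=[1.7549 -0.3541; -0.3541 1.0593]  K=[0.6890 -0.1078; 0.0492 0.5874]  nu=[5.8077, 0.5167]  x^+=[1.7171, -0.3584]  P^+=[0.3519 0.0158; 0.0158 0.2315]
step 2: x^-=[1.8079, -0.6103]  P^-=[0.7188 -0.0138; -0.0138 0.4416]  S=[1.2285 -0.1423; -0.1423 0.8598]  K=[0.5767 -0.0711; 0.0569 0.5259]  nu=[-2.4756, 4.2557]  x^+=[0.0777, 1.4868]  P^+=[0.2943 0.0206; 0.0206 0.2083]
step 3: x^-=[0.2772, 1.5957]  P^-=[0.6526 -0.0033; -0.0033 0.4122]  S=[1.1626 -0.1205; -0.1205 0.8245]  K=[0.5545 -0.0654; 0.0570 0.5090]  nu=[1.7309, -5.4458]  x^+=[1.5933, -1.0774]  P^+=[0.2829 0.0210; 0.0210 0.2018]
step 4: x^-=[1.5807, -1.3707]  P^-=[0.6392 -0.0023; -0.0023 0.4043]  S=[1.1493 -0.1173; -0.1173 0.8158]  K=[0.5495 -0.0649; 0.0565 0.5042]  nu=[0.2067, -0.2447]  x^+=[1.7102, -1.4825]  P^+=[0.2804 0.0208; 0.0208 0.1999]
step 5: x^-=[1.6543, -1.8234]  P^-=[0.6362 -0.0024; -0.0024 0.4021]  S=[1.1463 -0.1169; -0.1169 0.8136]  K=[0.5484 -0.0649; 0.0562 0.5028]  nu=[-4.0378, 4.3411]  x^+=[-0.8419, 0.1326]  P^+=[0.2798 0.0206; 0.0206 0.1994]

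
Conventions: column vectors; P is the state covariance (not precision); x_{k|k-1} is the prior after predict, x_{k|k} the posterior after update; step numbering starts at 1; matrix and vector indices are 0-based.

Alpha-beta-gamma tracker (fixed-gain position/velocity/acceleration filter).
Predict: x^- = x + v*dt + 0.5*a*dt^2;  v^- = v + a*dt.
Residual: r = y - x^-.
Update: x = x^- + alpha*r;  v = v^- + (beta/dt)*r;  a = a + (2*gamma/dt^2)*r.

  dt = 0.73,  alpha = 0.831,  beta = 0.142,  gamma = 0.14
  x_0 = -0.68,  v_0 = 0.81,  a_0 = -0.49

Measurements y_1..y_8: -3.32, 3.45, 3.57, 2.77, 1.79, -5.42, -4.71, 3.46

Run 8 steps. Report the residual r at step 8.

resid = 12.3541

step 1: x_pred=-0.2193  r=-3.1007  x^+=-2.7960  v^+=-0.1509  a^+=-2.1192
step 2: x_pred=-3.4708  r=6.9208  x^+=2.2804  v^+=-0.3517  a^+=1.5171
step 3: x_pred=2.4279  r=1.1421  x^+=3.3770  v^+=0.9780  a^+=2.1172
step 4: x_pred=4.6551  r=-1.8851  x^+=3.0886  v^+=2.1569  a^+=1.1267
step 5: x_pred=4.9633  r=-3.1733  x^+=2.3263  v^+=2.3622  a^+=-0.5406
step 6: x_pred=3.9066  r=-9.3266  x^+=-3.8438  v^+=0.1533  a^+=-5.4411
step 7: x_pred=-5.1817  r=0.4717  x^+=-4.7897  v^+=-3.7269  a^+=-5.1932
step 8: x_pred=-8.8941  r=12.3541  x^+=1.3722  v^+=-5.1149  a^+=1.2979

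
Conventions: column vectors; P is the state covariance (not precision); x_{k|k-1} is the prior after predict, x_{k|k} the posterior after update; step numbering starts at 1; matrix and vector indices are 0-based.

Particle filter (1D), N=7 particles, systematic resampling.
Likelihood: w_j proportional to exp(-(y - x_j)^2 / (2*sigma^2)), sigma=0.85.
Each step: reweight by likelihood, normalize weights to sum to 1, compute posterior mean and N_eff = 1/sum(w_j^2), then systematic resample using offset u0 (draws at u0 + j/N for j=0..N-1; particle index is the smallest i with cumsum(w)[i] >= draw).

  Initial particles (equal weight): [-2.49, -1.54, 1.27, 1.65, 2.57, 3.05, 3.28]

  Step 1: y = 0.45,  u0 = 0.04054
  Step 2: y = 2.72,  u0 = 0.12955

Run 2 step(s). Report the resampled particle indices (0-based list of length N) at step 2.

resampled_idx = [2, 3, 4, 5, 5, 6, 6]

step 1: w=[0.0023, 0.0575, 0.5597, 0.3290, 0.0397, 0.0083, 0.0035]  mean=1.2984  Neff=2.3448  idx=[1, 2, 2, 2, 2, 3, 3]
step 2: w=[0.0000, 0.1269, 0.1269, 0.1269, 0.1269, 0.2462, 0.2462]  mean=1.4571  Neff=5.3868  idx=[2, 3, 4, 5, 5, 6, 6]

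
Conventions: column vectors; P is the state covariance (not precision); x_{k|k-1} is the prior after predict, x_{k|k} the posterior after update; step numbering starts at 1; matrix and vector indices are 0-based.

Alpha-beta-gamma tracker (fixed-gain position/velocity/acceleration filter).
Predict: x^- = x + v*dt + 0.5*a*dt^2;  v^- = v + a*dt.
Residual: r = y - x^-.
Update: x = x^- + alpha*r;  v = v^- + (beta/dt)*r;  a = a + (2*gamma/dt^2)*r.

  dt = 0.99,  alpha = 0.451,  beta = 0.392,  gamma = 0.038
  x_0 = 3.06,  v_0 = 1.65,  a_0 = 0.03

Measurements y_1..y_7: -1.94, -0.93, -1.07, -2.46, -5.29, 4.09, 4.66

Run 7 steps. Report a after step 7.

step 1: x_pred=4.7082  r=-6.6482  x^+=1.7099  v^+=-0.9527  a^+=-0.4855
step 2: x_pred=0.5287  r=-1.4587  x^+=-0.1292  v^+=-2.0110  a^+=-0.5986
step 3: x_pred=-2.4134  r=1.3434  x^+=-1.8075  v^+=-2.0717  a^+=-0.4945
step 4: x_pred=-4.1008  r=1.6408  x^+=-3.3608  v^+=-1.9115  a^+=-0.3672
step 5: x_pred=-5.4332  r=0.1432  x^+=-5.3686  v^+=-2.2184  a^+=-0.3561
step 6: x_pred=-7.7393  r=11.8293  x^+=-2.4043  v^+=2.1130  a^+=0.5612
step 7: x_pred=-0.0375  r=4.6975  x^+=2.0811  v^+=4.5285  a^+=0.9254

a_post = 0.9254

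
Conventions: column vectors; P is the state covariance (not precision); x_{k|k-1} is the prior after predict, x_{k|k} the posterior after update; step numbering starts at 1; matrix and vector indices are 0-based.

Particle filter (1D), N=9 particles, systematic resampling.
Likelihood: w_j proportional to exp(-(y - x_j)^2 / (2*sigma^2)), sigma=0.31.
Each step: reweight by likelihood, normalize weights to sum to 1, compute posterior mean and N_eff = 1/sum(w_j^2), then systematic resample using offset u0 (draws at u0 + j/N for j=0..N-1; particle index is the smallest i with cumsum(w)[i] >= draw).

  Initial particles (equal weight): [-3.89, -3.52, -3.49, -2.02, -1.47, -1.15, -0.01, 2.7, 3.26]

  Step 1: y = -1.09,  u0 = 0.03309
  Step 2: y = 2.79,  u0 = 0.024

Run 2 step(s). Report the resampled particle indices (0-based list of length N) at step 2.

step 1: w=[0.0000, 0.0000, 0.0000, 0.0076, 0.3217, 0.6692, 0.0016, 0.0000, 0.0000]  mean=-1.2577  Neff=1.8138  idx=[4, 4, 4, 5, 5, 5, 5, 5, 5]
step 2: w=[0.0000, 0.0000, 0.0000, 0.1667, 0.1667, 0.1667, 0.1667, 0.1667, 0.1667]  mean=-1.1500  Neff=6.0000  idx=[3, 3, 4, 5, 5, 6, 7, 7, 8]

resampled_idx = [3, 3, 4, 5, 5, 6, 7, 7, 8]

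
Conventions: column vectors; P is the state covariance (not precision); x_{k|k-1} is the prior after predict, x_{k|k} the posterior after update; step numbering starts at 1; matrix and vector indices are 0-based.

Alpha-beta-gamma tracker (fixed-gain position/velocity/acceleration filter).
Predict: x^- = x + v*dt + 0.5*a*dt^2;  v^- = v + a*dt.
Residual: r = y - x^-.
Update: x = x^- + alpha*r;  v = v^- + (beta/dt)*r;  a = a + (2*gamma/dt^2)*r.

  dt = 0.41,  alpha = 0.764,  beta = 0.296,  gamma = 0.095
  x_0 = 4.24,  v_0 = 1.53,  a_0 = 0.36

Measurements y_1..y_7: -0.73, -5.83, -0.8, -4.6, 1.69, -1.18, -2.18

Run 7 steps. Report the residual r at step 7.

step 1: x_pred=4.8976  r=-5.6276  x^+=0.5981  v^+=-2.3852  a^+=-6.0007
step 2: x_pred=-0.8842  r=-4.9458  x^+=-4.6628  v^+=-8.4161  a^+=-11.5909
step 3: x_pred=-9.0876  r=8.2876  x^+=-2.7559  v^+=-7.1851  a^+=-2.2235
step 4: x_pred=-5.8887  r=1.2887  x^+=-4.9041  v^+=-7.1664  a^+=-0.7670
step 5: x_pred=-7.9068  r=9.5968  x^+=-0.5749  v^+=-0.5524  a^+=10.0801
step 6: x_pred=0.0459  r=-1.2259  x^+=-0.8907  v^+=2.6954  a^+=8.6945
step 7: x_pred=0.9452  r=-3.1252  x^+=-1.4425  v^+=4.0039  a^+=5.1622

resid = -3.1252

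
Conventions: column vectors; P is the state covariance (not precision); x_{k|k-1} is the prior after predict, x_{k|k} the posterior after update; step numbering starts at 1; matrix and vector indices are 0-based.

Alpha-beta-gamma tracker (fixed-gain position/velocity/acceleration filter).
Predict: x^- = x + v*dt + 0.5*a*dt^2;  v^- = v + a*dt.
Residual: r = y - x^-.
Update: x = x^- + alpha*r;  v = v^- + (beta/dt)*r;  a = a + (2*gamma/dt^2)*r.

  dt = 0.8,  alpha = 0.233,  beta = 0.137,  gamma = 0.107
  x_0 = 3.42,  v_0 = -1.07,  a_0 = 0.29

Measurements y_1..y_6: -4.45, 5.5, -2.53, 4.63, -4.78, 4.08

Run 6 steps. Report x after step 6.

x_post = -0.2386

step 1: x_pred=2.6568  r=-7.1068  x^+=1.0009  v^+=-2.0550  a^+=-2.0863
step 2: x_pred=-1.3107  r=6.8107  x^+=0.2762  v^+=-2.5578  a^+=0.1910
step 3: x_pred=-1.7089  r=-0.8211  x^+=-1.9002  v^+=-2.5456  a^+=-0.0835
step 4: x_pred=-3.9634  r=8.5934  x^+=-1.9612  v^+=-1.1408  a^+=2.7899
step 5: x_pred=-1.9810  r=-2.7990  x^+=-2.6332  v^+=0.6118  a^+=1.8540
step 6: x_pred=-1.5505  r=5.6305  x^+=-0.2386  v^+=3.0592  a^+=3.7367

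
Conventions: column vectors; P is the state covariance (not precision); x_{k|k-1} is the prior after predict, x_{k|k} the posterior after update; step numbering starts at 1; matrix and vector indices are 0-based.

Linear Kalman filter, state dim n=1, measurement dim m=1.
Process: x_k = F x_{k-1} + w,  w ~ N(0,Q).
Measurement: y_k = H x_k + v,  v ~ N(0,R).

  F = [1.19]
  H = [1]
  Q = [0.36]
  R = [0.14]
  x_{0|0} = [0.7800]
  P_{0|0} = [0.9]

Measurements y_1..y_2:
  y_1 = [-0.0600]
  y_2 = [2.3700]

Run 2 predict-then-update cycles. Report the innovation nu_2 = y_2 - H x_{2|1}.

innov = [2.3486]

step 1: x^-=[0.9282]  P^-=[1.6345]  S=[1.7745]  K=[0.9211]  nu=[-0.9882]  x^+=[0.0180]  P^+=[0.1290]
step 2: x^-=[0.0214]  P^-=[0.5426]  S=[0.6826]  K=[0.7949]  nu=[2.3486]  x^+=[1.8883]  P^+=[0.1113]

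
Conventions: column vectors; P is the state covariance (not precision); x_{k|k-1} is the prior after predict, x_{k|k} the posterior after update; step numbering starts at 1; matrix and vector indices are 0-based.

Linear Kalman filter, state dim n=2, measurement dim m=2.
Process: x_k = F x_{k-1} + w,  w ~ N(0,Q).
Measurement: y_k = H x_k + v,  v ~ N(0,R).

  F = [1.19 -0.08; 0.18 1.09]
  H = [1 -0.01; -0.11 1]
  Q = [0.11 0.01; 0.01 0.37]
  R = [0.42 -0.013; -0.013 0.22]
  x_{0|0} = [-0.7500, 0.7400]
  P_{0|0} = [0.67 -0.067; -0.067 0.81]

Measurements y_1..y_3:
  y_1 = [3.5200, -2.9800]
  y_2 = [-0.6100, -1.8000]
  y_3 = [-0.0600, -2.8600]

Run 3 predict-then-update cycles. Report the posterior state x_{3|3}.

x_post = [0.5591, -2.5934]

step 1: x^-=[-0.9517, 0.6716]  P^-=[1.0767 -0.0031; -0.0031 1.3278]  S=[1.4969 -0.1478; -0.1478 1.5615]  K=[0.7183 -0.0098; 0.0737 0.8575]  nu=[4.4784, -3.7563]  x^+=[2.3023, -2.2193]  P^+=[0.3020 0.0217; 0.0217 0.1901]
step 2: x^-=[2.9172, -2.0046]  P^-=[0.5348 0.0860; 0.0860 0.6142]  S=[0.9532 0.0081; 0.0081 0.8217]  K=[0.5600 0.0275; 0.0775 0.7351]  nu=[-3.5473, 0.5255]  x^+=[0.9454, -1.8933]  P^+=[0.2351 0.0246; 0.0246 0.1634]
step 3: x^-=[1.2764, -1.8935]  P^-=[0.4392 0.0777; 0.0777 0.5815]  S=[0.8577 0.0107; 0.0107 0.7897]  K=[0.5108 0.0303; 0.0748 0.7245]  nu=[-1.3554, -0.8261]  x^+=[0.5591, -2.5934]  P^+=[0.2144 0.0236; 0.0236 0.1610]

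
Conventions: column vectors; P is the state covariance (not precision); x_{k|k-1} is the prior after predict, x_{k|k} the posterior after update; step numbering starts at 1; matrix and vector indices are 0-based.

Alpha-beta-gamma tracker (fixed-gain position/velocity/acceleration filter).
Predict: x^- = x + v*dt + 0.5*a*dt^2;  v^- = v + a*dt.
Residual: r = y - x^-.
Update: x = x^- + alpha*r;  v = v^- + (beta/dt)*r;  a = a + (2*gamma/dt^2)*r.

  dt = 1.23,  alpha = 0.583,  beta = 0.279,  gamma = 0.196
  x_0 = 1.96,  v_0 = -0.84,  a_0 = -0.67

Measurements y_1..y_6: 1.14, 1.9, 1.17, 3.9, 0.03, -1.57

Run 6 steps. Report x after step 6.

x_post = 1.3833

step 1: x_pred=0.4200  r=0.7200  x^+=0.8398  v^+=-1.5008  a^+=-0.4834
step 2: x_pred=-1.3719  r=3.2719  x^+=0.5356  v^+=-1.3532  a^+=0.3643
step 3: x_pred=-0.8533  r=2.0233  x^+=0.3263  v^+=-0.4462  a^+=0.8886
step 4: x_pred=0.4496  r=3.4504  x^+=2.4612  v^+=1.4294  a^+=1.7826
step 5: x_pred=5.5678  r=-5.5378  x^+=2.3393  v^+=2.3658  a^+=0.3477
step 6: x_pred=5.5123  r=-7.0823  x^+=1.3833  v^+=1.1870  a^+=-1.4873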